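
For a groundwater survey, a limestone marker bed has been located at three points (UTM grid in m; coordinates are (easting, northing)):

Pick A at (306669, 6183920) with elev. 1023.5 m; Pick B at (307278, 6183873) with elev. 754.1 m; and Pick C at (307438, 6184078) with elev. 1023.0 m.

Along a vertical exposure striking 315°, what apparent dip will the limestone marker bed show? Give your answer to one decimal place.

Two edge vectors: Pick A→Pick B = (609, -47, -269.4), Pick A→Pick C = (769, 158, -0.5).
Normal n = (Pick A→Pick B) × (Pick A→Pick C) = (42588.7, -206864.1, 132365).
So ∂z/∂E = −n_x/n_z = −0.32175 and ∂z/∂N = −n_y/n_z = 1.56283.
Unit vector along 315° is (sin 315°, cos 315°) = (-0.7071, 0.7071).
Slope in that direction = a·(-0.7071) + b·(0.7071) = 1.33260.
Apparent dip = arctan|1.33260| = 53.1° (true dip is 57.9°, so apparent ≤ true as expected).

53.1°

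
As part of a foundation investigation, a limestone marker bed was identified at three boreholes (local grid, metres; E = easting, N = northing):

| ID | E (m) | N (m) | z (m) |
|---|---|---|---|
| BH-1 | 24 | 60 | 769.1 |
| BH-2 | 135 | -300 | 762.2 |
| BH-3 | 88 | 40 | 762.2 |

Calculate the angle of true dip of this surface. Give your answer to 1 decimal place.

Two edge vectors: BH-1→BH-2 = (111, -360, -6.9), BH-1→BH-3 = (64, -20, -6.9).
Normal n = (BH-1→BH-2) × (BH-1→BH-3) = (2346, 324.3, 20820).
So ∂z/∂E = −n_x/n_z = −0.11268 and ∂z/∂N = −n_y/n_z = −0.01558.
Gradient magnitude |∇z| = √(a² + b²) = √(0.01270 + 0.00024) = 0.11375.
True dip = arctan(0.11375) = 6.5°, dipping toward E (azimuth ≈ 082°).

6.5°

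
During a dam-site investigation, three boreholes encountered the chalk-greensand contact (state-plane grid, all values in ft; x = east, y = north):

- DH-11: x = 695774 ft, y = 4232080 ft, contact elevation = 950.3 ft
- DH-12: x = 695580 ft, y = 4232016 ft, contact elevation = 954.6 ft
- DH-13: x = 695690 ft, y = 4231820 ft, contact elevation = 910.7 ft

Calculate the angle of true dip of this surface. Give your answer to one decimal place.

11.1°

Two edge vectors: DH-11→DH-12 = (-194, -64, 4.3), DH-11→DH-13 = (-84, -260, -39.6).
Normal n = (DH-11→DH-12) × (DH-11→DH-13) = (3652.4, -8043.6, 45064).
So ∂z/∂x = −n_x/n_z = −0.08105 and ∂z/∂y = −n_y/n_z = 0.17849.
Gradient magnitude |∇z| = √(a² + b²) = √(0.00657 + 0.03186) = 0.19603.
True dip = arctan(0.19603) = 11.1°, dipping toward SSE (azimuth ≈ 156°).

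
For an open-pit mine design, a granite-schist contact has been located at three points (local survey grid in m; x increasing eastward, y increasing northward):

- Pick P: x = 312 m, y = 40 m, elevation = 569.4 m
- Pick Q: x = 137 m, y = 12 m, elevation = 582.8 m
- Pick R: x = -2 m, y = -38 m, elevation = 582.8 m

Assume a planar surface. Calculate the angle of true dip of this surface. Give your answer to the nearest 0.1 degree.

22.2°

Two edge vectors: Pick P→Pick Q = (-175, -28, 13.4), Pick P→Pick R = (-314, -78, 13.4).
Normal n = (Pick P→Pick Q) × (Pick P→Pick R) = (670, -1862.6, 4858).
So ∂z/∂x = −n_x/n_z = −0.13792 and ∂z/∂y = −n_y/n_z = 0.38341.
Gradient magnitude |∇z| = √(a² + b²) = √(0.01902 + 0.14700) = 0.40746.
True dip = arctan(0.40746) = 22.2°, dipping toward SSE (azimuth ≈ 160°).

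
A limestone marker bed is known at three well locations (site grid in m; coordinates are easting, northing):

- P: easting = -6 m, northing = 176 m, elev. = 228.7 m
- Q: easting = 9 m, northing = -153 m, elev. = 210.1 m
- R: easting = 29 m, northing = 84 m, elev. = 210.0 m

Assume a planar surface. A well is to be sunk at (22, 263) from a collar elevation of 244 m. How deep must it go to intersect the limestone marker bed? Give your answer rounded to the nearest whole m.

24 m

Two edge vectors: P→Q = (15, -329, -18.6), P→R = (35, -92, -18.7).
Normal n = (P→Q) × (P→R) = (4441.1, -370.5, 10135).
So ∂z/∂easting = −n_x/n_z = −0.43819 and ∂z/∂northing = −n_y/n_z = 0.03656.
Intercept c from P: 228.7 − 2.63 − 6.43 = 219.64.
At (22, 263): z_contact = −9.6 + 9.6 + 219.64 = 219.6 m.
Depth below ground = 244 − 219.6 = 24 m.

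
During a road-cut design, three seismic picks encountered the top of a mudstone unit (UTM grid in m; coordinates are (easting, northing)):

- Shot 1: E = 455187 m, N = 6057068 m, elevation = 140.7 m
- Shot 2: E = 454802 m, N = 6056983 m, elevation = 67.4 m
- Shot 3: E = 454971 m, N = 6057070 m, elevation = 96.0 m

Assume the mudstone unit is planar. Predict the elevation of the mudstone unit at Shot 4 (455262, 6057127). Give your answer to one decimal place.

151.9 m

Let the plane be z = a·E + b·N + c.
Shot 2−Shot 1: −385a − 85b = −73.3;  Shot 3−Shot 1: −216a + 2b = −44.7.
Solving gives a = 0.206278097, b = −0.071965499.
Then c = 140.7 − a·455187 − b·6057068 = 342145.51.
At (455262, 6057127): z = 93910.6 − 435904.2 + 342145.51 = 151.9 m.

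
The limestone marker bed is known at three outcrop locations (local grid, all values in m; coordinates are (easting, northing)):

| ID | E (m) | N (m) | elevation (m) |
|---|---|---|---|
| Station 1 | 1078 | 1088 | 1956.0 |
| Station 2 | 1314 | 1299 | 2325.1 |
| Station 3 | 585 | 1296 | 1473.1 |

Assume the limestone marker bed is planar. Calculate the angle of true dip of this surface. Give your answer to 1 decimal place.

Let the plane be z = a·E + b·N + c.
Station 2−Station 1: 236a + 211b = 369.1;  Station 3−Station 1: −493a + 208b = −482.9.
Solving gives a = 1.16690, b = 0.44413.
Gradient magnitude |∇z| = √(a² + b²) = √(1.36165 + 0.19726) = 1.24856.
True dip = arctan(1.24856) = 51.3°, dipping toward WSW (azimuth ≈ 249°).

51.3°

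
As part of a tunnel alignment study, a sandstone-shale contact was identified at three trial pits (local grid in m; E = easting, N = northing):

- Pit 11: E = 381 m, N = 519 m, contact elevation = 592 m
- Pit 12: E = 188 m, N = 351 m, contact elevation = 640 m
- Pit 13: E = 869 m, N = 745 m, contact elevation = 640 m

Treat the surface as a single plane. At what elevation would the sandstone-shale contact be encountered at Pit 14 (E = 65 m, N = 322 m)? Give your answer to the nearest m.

604 m

Let the plane be z = a·E + b·N + c.
Pit 12−Pit 11: −193a − 168b = 48;  Pit 13−Pit 11: 488a + 226b = 48.
Solving gives a = 0.49294, b = −0.85200.
Then c = 592 − a·381 − b·519 = 846.38.
At (65, 322): z = 32.0 − 274.3 + 846.38 = 604.1 m.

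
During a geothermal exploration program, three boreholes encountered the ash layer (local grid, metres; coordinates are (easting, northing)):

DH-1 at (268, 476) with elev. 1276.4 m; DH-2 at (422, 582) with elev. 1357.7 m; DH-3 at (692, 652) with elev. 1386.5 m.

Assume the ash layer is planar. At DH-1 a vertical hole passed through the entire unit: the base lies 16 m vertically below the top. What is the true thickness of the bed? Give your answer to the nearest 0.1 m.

11.4 m

Two edge vectors: DH-1→DH-2 = (154, 106, 81.3), DH-1→DH-3 = (424, 176, 110.1).
Normal n = (DH-1→DH-2) × (DH-1→DH-3) = (-2638.2, 17515.8, -17840).
So ∂z/∂E = −n_x/n_z = −0.14788 and ∂z/∂N = −n_y/n_z = 0.98183.
|∇z| = √(a²+b²) = 0.99290, so dip δ = arctan(0.99290) = 44.80°.
True thickness = vertical thickness × cos δ = 16 × cos 44.80° = 11.4 m.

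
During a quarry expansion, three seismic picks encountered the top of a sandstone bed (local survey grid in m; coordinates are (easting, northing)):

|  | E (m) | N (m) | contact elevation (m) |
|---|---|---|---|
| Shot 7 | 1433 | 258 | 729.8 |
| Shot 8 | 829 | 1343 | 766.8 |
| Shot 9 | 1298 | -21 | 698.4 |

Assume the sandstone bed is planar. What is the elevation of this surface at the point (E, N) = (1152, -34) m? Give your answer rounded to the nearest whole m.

686 m

Let the plane be z = a·E + b·N + c.
Shot 8−Shot 7: −604a + 1085b = 37;  Shot 9−Shot 7: −135a − 279b = −31.4.
Solving gives a = 0.07539, b = 0.07607.
Then c = 729.8 − a·1433 − b·258 = 602.15.
At (1152, -34): z = 86.8 − 2.6 + 602.15 = 686.4 m.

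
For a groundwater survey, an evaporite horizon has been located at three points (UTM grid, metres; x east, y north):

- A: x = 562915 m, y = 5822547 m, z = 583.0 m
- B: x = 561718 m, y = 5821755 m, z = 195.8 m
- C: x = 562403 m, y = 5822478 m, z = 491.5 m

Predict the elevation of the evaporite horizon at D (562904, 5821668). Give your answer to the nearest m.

Two edge vectors: A→B = (-1197, -792, -387.2), A→C = (-512, -69, -91.5).
Normal n = (A→B) × (A→C) = (45751.2, 88720.9, -322911).
So ∂z/∂x = −n_x/n_z = 0.14168362 and ∂z/∂y = −n_y/n_z = 0.27475342.
Intercept c from A: 583 − 79755.84 − 1599764.67 = −1678937.51.
At (562904, 5821668): z = 79754.3 + 1599523.2 − 1678937.51 = 339.9 m.

340 m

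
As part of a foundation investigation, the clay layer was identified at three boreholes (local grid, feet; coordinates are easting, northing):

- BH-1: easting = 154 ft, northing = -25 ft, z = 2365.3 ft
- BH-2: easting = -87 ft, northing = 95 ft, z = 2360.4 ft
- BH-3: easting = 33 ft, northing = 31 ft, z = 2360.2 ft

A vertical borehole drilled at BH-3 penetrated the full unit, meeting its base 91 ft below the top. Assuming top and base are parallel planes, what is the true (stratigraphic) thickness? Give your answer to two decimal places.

Let the plane be z = a·easting + b·northing + c.
BH-2−BH-1: −241a + 120b = −4.9;  BH-3−BH-1: −121a + 56b = −5.1.
Solving gives a = 0.32969, b = 0.62129.
|∇z| = √(a²+b²) = 0.70334, so dip δ = arctan(0.70334) = 35.12°.
True thickness = vertical thickness × cos δ = 91 × cos 35.12° = 74.43 ft.

74.43 ft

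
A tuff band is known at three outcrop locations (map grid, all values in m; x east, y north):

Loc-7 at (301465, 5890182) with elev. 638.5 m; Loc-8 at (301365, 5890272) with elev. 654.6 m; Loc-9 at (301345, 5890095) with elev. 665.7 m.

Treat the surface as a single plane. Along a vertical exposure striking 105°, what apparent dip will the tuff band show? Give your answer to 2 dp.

10.21°

Let the plane be z = a·x + b·y + c.
Loc-8−Loc-7: −100a + 90b = 16.1;  Loc-9−Loc-7: −120a − 87b = 27.2.
Solving gives a = −0.19737, b = −0.04041.
Unit vector along 105° is (sin 105°, cos 105°) = (0.9659, -0.2588).
Slope in that direction = a·(0.9659) + b·(-0.2588) = −0.18019.
Apparent dip = arctan|0.18019| = 10.21° (true dip is 11.4°, so apparent ≤ true as expected).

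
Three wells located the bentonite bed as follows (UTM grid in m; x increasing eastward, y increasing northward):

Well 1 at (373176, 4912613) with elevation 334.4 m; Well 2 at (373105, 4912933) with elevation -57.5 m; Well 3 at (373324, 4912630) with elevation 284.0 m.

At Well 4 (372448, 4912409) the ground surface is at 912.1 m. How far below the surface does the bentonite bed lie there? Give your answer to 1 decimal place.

Two edge vectors: Well 1→Well 2 = (-71, 320, -391.9), Well 1→Well 3 = (148, 17, -50.4).
Normal n = (Well 1→Well 2) × (Well 1→Well 3) = (-9465.7, -61579.6, -48567).
So ∂z/∂x = −n_x/n_z = −0.194899829 and ∂z/∂y = −n_y/n_z = −1.267930900.
Intercept c from Well 1: 334.4 + 72731.94 + 6228853.82 = 6301920.16.
At (372448, 4912409): z_contact = −72590.05 − 6228595.16 + 6301920.16 = 734.94 m.
Depth below ground = 912.1 − 734.94 = 177.2 m.

177.2 m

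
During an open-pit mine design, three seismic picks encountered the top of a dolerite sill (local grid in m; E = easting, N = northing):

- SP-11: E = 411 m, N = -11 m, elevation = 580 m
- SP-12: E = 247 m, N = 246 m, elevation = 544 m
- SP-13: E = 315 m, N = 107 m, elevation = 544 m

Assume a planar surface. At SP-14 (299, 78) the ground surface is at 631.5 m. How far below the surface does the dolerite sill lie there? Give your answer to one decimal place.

115.9 m

Two edge vectors: SP-11→SP-12 = (-164, 257, -36), SP-11→SP-13 = (-96, 118, -36).
Normal n = (SP-11→SP-12) × (SP-11→SP-13) = (-5004, -2448, 5320).
So ∂z/∂E = −n_x/n_z = 0.94060 and ∂z/∂N = −n_y/n_z = 0.46015.
Intercept c from SP-11: 580 − 386.59 + 5.06 = 198.47.
At (299, 78): z_contact = 281.24 + 35.89 + 198.47 = 515.61 m.
Depth below ground = 631.5 − 515.61 = 115.9 m.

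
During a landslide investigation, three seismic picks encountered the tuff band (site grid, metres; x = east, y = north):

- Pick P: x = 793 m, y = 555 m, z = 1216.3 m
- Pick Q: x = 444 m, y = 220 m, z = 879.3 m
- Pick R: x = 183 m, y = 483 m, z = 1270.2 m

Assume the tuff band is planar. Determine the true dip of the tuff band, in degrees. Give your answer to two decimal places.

51.87°

Let the plane be z = a·x + b·y + c.
Pick Q−Pick P: −349a − 335b = −337;  Pick R−Pick P: −610a − 72b = 53.9.
Solving gives a = −0.23613, b = 1.25197.
Gradient magnitude |∇z| = √(a² + b²) = √(0.05576 + 1.56744) = 1.27405.
True dip = arctan(1.27405) = 51.87°, dipping toward S (azimuth ≈ 169°).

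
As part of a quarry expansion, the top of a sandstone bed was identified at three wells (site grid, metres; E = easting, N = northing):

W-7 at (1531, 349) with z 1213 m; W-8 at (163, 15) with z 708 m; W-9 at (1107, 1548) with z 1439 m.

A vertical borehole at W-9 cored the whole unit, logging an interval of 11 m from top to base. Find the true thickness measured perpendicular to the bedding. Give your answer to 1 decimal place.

Two edge vectors: W-7→W-8 = (-1368, -334, -505), W-7→W-9 = (-424, 1199, 226).
Normal n = (W-7→W-8) × (W-7→W-9) = (530011, 523288, -1781848).
So ∂z/∂E = −n_x/n_z = 0.29745 and ∂z/∂N = −n_y/n_z = 0.29368.
|∇z| = √(a²+b²) = 0.41800, so dip δ = arctan(0.41800) = 22.68°.
True thickness = vertical thickness × cos δ = 11 × cos 22.68° = 10.1 m.

10.1 m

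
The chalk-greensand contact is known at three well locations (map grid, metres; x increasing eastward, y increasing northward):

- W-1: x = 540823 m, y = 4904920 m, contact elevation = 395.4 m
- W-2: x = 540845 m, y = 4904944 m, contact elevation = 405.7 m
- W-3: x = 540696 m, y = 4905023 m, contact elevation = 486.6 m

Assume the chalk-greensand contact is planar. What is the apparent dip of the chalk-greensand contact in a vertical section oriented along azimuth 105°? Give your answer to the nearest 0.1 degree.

20.1°

Let the plane be z = a·x + b·y + c.
W-2−W-1: 22a + 24b = 10.3;  W-3−W-1: −127a + 103b = 91.2.
Solving gives a = −0.21225, b = 0.62373.
Unit vector along 105° is (sin 105°, cos 105°) = (0.9659, -0.2588).
Slope in that direction = a·(0.9659) + b·(-0.2588) = −0.36645.
Apparent dip = arctan|0.36645| = 20.1° (true dip is 33.4°, so apparent ≤ true as expected).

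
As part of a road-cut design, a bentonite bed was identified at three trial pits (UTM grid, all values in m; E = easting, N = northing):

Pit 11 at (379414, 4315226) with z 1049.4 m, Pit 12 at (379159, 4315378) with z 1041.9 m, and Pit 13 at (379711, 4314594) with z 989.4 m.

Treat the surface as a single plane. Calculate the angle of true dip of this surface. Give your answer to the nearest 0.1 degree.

Let the plane be z = a·E + b·N + c.
Pit 12−Pit 11: −255a + 152b = −7.5;  Pit 13−Pit 11: 297a − 632b = −60.
Solving gives a = 0.11947, b = 0.15108.
Gradient magnitude |∇z| = √(a² + b²) = √(0.01427 + 0.02282) = 0.19261.
True dip = arctan(0.19261) = 10.9°, dipping toward SW (azimuth ≈ 218°).

10.9°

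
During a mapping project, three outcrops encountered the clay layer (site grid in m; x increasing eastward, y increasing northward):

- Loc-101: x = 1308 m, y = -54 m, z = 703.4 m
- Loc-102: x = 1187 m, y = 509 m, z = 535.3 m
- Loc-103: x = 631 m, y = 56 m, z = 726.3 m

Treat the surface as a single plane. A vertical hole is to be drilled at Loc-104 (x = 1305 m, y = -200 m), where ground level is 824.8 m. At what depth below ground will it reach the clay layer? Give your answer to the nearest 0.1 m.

Let the plane be z = a·x + b·y + c.
Loc-102−Loc-101: −121a + 563b = −168.1;  Loc-103−Loc-101: −677a + 110b = 22.9.
Solving gives a = −0.085319, b = −0.316916.
Then c = 703.4 − a·1308 − b·-54 = 797.88.
At (1305, -200): z_contact = −111.34 + 63.38 + 797.88 = 749.93 m.
Depth below ground = 824.8 − 749.93 = 74.9 m.

74.9 m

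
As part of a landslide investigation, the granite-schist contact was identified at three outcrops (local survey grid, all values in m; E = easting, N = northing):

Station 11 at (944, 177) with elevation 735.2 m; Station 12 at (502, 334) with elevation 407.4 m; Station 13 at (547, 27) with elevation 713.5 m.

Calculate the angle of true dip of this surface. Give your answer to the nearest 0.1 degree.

45.6°

Two edge vectors: Station 11→Station 12 = (-442, 157, -327.8), Station 11→Station 13 = (-397, -150, -21.7).
Normal n = (Station 11→Station 12) × (Station 11→Station 13) = (-52576.9, 120545.2, 128629).
So ∂z/∂E = −n_x/n_z = 0.40875 and ∂z/∂N = −n_y/n_z = −0.93715.
Gradient magnitude |∇z| = √(a² + b²) = √(0.16708 + 0.87826) = 1.02242.
True dip = arctan(1.02242) = 45.6°, dipping toward NNW (azimuth ≈ 336°).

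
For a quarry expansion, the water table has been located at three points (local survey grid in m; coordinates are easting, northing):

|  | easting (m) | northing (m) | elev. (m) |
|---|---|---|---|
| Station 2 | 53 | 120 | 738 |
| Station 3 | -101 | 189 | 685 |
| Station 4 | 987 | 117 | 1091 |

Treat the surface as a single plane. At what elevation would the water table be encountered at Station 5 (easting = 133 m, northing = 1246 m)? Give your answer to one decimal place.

853.8 m

Two edge vectors: Station 2→Station 3 = (-154, 69, -53), Station 2→Station 4 = (934, -3, 353).
Normal n = (Station 2→Station 3) × (Station 2→Station 4) = (24198, 4860, -63984).
So ∂z/∂easting = −n_x/n_z = 0.378188 and ∂z/∂northing = −n_y/n_z = 0.075956.
Intercept c from Station 2: 738 − 20.04 − 9.11 = 708.84.
At (133, 1246): z = 50.3 + 94.6 + 708.84 = 853.8 m.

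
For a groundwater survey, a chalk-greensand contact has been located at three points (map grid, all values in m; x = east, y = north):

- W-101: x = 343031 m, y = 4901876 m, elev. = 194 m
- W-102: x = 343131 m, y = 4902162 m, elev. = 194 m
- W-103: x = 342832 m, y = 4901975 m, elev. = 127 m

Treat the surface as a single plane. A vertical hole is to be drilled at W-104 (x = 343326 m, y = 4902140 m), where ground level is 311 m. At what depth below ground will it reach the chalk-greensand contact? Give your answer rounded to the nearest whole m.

Two edge vectors: W-101→W-102 = (100, 286, 0), W-101→W-103 = (-199, 99, -67).
Normal n = (W-101→W-102) × (W-101→W-103) = (-19162, 6700, 66814).
So ∂z/∂x = −n_x/n_z = 0.28679618 and ∂z/∂y = −n_y/n_z = −0.10027838.
Intercept c from W-101: 194 − 98379.98 + 491552.21 = 393366.23.
At (343326, 4902140): z_contact = 98464.6 − 491578.7 + 393366.23 = 252.1 m.
Depth below ground = 311 − 252.1 = 59 m.

59 m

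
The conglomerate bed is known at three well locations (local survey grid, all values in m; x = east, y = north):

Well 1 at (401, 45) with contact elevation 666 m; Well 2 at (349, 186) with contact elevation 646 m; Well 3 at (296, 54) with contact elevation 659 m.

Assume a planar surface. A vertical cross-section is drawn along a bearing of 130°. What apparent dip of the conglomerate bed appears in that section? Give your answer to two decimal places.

Two edge vectors: Well 1→Well 2 = (-52, 141, -20), Well 1→Well 3 = (-105, 9, -7).
Normal n = (Well 1→Well 2) × (Well 1→Well 3) = (-807, 1736, 14337).
So ∂z/∂x = −n_x/n_z = 0.05629 and ∂z/∂y = −n_y/n_z = −0.12109.
Unit vector along 130° is (sin 130°, cos 130°) = (0.7660, -0.6428).
Slope in that direction = a·(0.7660) + b·(-0.6428) = 0.12095.
Apparent dip = arctan|0.12095| = 6.90° (true dip is 7.6°, so apparent ≤ true as expected).

6.90°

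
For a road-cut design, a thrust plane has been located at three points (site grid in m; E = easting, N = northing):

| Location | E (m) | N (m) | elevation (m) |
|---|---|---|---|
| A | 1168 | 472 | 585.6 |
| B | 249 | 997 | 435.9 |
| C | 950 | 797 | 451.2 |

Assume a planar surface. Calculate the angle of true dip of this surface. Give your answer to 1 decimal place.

Let the plane be z = a·E + b·N + c.
B−A: −919a + 525b = −149.7;  C−A: −218a + 325b = −134.4.
Solving gives a = −0.11892, b = −0.49330.
Gradient magnitude |∇z| = √(a² + b²) = √(0.01414 + 0.24335) = 0.50744.
True dip = arctan(0.50744) = 26.9°, dipping toward NNE (azimuth ≈ 014°).

26.9°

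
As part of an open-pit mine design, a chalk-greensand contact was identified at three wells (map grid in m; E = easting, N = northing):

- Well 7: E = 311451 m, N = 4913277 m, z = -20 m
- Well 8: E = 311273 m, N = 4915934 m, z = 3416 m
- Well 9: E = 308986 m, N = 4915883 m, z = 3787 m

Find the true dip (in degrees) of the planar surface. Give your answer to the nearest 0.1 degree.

Let the plane be z = a·E + b·N + c.
Well 8−Well 7: −178a + 2657b = 3436;  Well 9−Well 7: −2465a + 2606b = 3807.
Solving gives a = −0.19077, b = 1.28041.
Gradient magnitude |∇z| = √(a² + b²) = √(0.03639 + 1.63944) = 1.29454.
True dip = arctan(1.29454) = 52.3°, dipping toward S (azimuth ≈ 172°).

52.3°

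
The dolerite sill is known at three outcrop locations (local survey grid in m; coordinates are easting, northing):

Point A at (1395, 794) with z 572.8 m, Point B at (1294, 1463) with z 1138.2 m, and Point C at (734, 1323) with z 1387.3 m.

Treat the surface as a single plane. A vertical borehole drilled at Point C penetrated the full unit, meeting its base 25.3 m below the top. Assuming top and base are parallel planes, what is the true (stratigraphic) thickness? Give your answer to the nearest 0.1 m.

18.1 m

Let the plane be z = a·easting + b·northing + c.
Point B−Point A: −101a + 669b = 565.4;  Point C−Point A: −661a + 529b = 814.5.
Solving gives a = −0.63224, b = 0.74969.
|∇z| = √(a²+b²) = 0.98070, so dip δ = arctan(0.98070) = 44.44°.
True thickness = vertical thickness × cos δ = 25.3 × cos 44.44° = 18.1 m.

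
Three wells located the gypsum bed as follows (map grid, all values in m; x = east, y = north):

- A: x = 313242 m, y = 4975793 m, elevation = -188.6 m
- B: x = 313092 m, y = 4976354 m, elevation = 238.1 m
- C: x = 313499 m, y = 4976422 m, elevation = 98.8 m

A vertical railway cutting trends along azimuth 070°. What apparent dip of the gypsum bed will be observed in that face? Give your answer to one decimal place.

Two edge vectors: A→B = (-150, 561, 426.7), A→C = (257, 629, 287.4).
Normal n = (A→B) × (A→C) = (-107162.9, 152771.9, -238527).
So ∂z/∂x = −n_x/n_z = −0.44927 and ∂z/∂y = −n_y/n_z = 0.64048.
Unit vector along 070° is (sin 70°, cos 70°) = (0.9397, 0.3420).
Slope in that direction = a·(0.9397) + b·(0.3420) = −0.20312.
Apparent dip = arctan|0.20312| = 11.5° (true dip is 38.0°, so apparent ≤ true as expected).

11.5°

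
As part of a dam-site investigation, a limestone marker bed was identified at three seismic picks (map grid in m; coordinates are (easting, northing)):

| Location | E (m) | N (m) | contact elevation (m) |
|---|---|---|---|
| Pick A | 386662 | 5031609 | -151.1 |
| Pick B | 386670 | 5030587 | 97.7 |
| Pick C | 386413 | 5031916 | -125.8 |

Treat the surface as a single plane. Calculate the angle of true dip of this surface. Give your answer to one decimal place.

25.4°

Two edge vectors: Pick A→Pick B = (8, -1022, 248.8), Pick A→Pick C = (-249, 307, 25.3).
Normal n = (Pick A→Pick B) × (Pick A→Pick C) = (-102238.2, -62153.6, -252022).
So ∂z/∂E = −n_x/n_z = −0.40567 and ∂z/∂N = −n_y/n_z = −0.24662.
Gradient magnitude |∇z| = √(a² + b²) = √(0.16457 + 0.06082) = 0.47475.
True dip = arctan(0.47475) = 25.4°, dipping toward ENE (azimuth ≈ 059°).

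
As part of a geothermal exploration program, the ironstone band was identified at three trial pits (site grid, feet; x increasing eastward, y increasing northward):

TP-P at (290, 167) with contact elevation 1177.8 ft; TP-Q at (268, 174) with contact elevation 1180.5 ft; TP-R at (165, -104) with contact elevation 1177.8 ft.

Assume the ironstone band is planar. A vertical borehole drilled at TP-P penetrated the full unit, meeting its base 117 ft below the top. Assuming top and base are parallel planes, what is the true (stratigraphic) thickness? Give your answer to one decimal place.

116.2 ft

Let the plane be z = a·x + b·y + c.
TP-Q−TP-P: −22a + 7b = 2.7;  TP-R−TP-P: −125a − 271b = 0.
Solving gives a = −0.10702, b = 0.04936.
|∇z| = √(a²+b²) = 0.11786, so dip δ = arctan(0.11786) = 6.72°.
True thickness = vertical thickness × cos δ = 117 × cos 6.72° = 116.2 ft.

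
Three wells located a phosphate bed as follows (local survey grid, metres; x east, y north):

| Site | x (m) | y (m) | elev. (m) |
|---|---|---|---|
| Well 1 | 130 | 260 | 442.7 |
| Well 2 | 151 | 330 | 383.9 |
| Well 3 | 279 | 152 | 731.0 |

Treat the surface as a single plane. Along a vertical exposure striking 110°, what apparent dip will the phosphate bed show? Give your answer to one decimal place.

Let the plane be z = a·x + b·y + c.
Well 2−Well 1: 21a + 70b = −58.8;  Well 3−Well 1: 149a − 108b = 288.3.
Solving gives a = 1.08920, b = −1.16676.
Unit vector along 110° is (sin 110°, cos 110°) = (0.9397, -0.3420).
Slope in that direction = a·(0.9397) + b·(-0.3420) = 1.42256.
Apparent dip = arctan|1.42256| = 54.9° (true dip is 57.9°, so apparent ≤ true as expected).

54.9°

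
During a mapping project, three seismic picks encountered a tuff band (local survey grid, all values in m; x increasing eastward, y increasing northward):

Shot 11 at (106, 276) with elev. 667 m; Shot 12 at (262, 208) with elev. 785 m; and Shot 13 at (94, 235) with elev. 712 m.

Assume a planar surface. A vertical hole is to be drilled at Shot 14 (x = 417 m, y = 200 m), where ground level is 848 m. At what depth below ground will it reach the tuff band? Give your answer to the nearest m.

15 m

Let the plane be z = a·x + b·y + c.
Shot 12−Shot 11: 156a − 68b = 118;  Shot 13−Shot 11: −12a − 41b = 45.
Solving gives a = 0.24653, b = −1.16972.
Then c = 667 − a·106 − b·276 = 963.71.
At (417, 200): z_contact = 102.8 − 233.9 + 963.71 = 832.6 m.
Depth below ground = 848 − 832.6 = 15 m.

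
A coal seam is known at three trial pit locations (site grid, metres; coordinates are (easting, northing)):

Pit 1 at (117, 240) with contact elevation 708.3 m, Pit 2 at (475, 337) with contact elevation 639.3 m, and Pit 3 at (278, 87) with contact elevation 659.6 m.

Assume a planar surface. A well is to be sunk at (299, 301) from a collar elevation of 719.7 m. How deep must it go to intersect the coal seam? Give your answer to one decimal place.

Let the plane be z = a·E + b·N + c.
Pit 2−Pit 1: 358a + 97b = −69;  Pit 3−Pit 1: 161a − 153b = −48.7.
Solving gives a = −0.21709, b = 0.08986.
Then c = 708.3 − a·117 − b·240 = 712.13.
At (299, 301): z_contact = −64.91 + 27.05 + 712.13 = 674.27 m.
Depth below ground = 719.7 − 674.27 = 45.4 m.

45.4 m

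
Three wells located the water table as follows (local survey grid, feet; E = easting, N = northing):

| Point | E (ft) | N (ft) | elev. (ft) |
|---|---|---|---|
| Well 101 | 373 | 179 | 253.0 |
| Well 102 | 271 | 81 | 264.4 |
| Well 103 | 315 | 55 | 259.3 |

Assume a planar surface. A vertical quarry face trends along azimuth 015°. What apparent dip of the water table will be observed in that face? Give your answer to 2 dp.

1.55°

Two edge vectors: Well 101→Well 102 = (-102, -98, 11.4), Well 101→Well 103 = (-58, -124, 6.3).
Normal n = (Well 101→Well 102) × (Well 101→Well 103) = (796.2, -18.6, 6964).
So ∂z/∂E = −n_x/n_z = −0.11433 and ∂z/∂N = −n_y/n_z = 0.00267.
Unit vector along 015° is (sin 15°, cos 15°) = (0.2588, 0.9659).
Slope in that direction = a·(0.2588) + b·(0.9659) = −0.02701.
Apparent dip = arctan|0.02701| = 1.55° (true dip is 6.5°, so apparent ≤ true as expected).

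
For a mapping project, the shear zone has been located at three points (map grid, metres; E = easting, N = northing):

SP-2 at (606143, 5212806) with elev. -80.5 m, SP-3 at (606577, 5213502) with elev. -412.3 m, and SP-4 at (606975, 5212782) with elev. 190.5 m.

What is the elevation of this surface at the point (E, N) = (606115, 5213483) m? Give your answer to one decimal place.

Let the plane be z = a·E + b·N + c.
SP-3−SP-2: 434a + 696b = −331.8;  SP-4−SP-2: 832a − 24b = 271.
Solving gives a = 0.306457129, b = −0.667819532.
Then c = -80.5 − a·606143 − b·5212806 = 3295376.32.
At (606115, 5213483): z = 185748.3 − 3481665.8 + 3295376.32 = -541.2 m.

-541.2 m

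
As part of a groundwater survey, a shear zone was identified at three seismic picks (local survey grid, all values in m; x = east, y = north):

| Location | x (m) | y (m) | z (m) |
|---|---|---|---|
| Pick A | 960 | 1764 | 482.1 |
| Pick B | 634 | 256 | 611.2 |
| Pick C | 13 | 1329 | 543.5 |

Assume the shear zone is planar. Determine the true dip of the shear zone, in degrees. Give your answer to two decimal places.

4.82°

Let the plane be z = a·x + b·y + c.
Pick B−Pick A: −326a − 1508b = 129.1;  Pick C−Pick A: −947a − 435b = 61.4.
Solving gives a = −0.02832, b = −0.07949.
Gradient magnitude |∇z| = √(a² + b²) = √(0.00080 + 0.00632) = 0.08438.
True dip = arctan(0.08438) = 4.82°, dipping toward NNE (azimuth ≈ 020°).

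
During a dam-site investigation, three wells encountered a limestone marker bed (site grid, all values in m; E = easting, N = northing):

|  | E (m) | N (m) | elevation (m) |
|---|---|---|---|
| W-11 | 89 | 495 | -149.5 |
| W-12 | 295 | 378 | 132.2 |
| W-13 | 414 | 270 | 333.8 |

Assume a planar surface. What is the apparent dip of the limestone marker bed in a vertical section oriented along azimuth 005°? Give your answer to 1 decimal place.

Let the plane be z = a·E + b·N + c.
W-12−W-11: 206a − 117b = 281.7;  W-13−W-11: 325a − 225b = 483.3.
Solving gives a = 0.82119, b = −0.96184.
Unit vector along 005° is (sin 5°, cos 5°) = (0.0872, 0.9962).
Slope in that direction = a·(0.0872) + b·(0.9962) = −0.88661.
Apparent dip = arctan|0.88661| = 41.6° (true dip is 51.7°, so apparent ≤ true as expected).

41.6°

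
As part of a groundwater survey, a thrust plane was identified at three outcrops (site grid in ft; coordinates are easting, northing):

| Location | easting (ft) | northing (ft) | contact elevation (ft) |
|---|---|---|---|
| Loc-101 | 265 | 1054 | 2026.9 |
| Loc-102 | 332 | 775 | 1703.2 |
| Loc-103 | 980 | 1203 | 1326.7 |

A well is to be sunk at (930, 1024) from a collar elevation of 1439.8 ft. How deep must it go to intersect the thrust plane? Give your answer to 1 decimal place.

Let the plane be z = a·easting + b·northing + c.
Loc-102−Loc-101: 67a − 279b = −323.7;  Loc-103−Loc-101: 715a + 149b = −700.2.
Solving gives a = −1.162885, b = 0.880956.
Then c = 2026.9 − a·265 − b·1054 = 1406.54.
At (930, 1024): z_contact = −1081.48 + 902.10 + 1406.54 = 1227.15 ft.
Depth below ground = 1439.8 − 1227.15 = 212.6 ft.

212.6 ft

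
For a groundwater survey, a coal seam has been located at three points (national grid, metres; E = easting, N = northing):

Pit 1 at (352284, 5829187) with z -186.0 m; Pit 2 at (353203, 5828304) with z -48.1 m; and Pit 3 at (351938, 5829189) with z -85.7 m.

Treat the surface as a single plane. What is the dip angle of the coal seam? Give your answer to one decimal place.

Let the plane be z = a·E + b·N + c.
Pit 2−Pit 1: 919a − 883b = 137.9;  Pit 3−Pit 1: −346a + 2b = 100.3.
Solving gives a = −0.29255, b = −0.46065.
Gradient magnitude |∇z| = √(a² + b²) = √(0.08558 + 0.21220) = 0.54569.
True dip = arctan(0.54569) = 28.6°, dipping toward NNE (azimuth ≈ 032°).

28.6°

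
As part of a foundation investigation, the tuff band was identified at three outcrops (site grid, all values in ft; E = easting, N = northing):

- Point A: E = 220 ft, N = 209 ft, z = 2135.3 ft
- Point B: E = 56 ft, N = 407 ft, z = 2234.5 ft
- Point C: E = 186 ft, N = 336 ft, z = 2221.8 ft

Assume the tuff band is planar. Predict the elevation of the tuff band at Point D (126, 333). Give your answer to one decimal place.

Let the plane be z = a·E + b·N + c.
Point B−Point A: −164a + 198b = 99.2;  Point C−Point A: −34a + 127b = 86.5.
Solving gives a = 0.32127, b = 0.76711.
Then c = 2135.3 − a·220 − b·209 = 1904.29.
At (126, 333): z = 40.5 + 255.4 + 1904.29 = 2200.2 ft.

2200.2 ft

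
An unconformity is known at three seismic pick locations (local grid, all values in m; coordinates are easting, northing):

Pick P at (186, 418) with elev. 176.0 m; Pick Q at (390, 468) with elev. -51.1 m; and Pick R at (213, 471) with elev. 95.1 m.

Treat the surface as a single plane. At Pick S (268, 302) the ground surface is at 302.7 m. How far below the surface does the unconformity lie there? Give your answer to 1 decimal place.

Two edge vectors: Pick P→Pick Q = (204, 50, -227.1), Pick P→Pick R = (27, 53, -80.9).
Normal n = (Pick P→Pick Q) × (Pick P→Pick R) = (7991.3, 10371.9, 9462).
So ∂z/∂easting = −n_x/n_z = −0.84457 and ∂z/∂northing = −n_y/n_z = −1.09616.
Intercept c from Pick P: 176 + 157.09 + 458.20 = 791.29.
At (268, 302): z_contact = −226.34 − 331.04 + 791.29 = 233.90 m.
Depth below ground = 302.7 − 233.90 = 68.8 m.

68.8 m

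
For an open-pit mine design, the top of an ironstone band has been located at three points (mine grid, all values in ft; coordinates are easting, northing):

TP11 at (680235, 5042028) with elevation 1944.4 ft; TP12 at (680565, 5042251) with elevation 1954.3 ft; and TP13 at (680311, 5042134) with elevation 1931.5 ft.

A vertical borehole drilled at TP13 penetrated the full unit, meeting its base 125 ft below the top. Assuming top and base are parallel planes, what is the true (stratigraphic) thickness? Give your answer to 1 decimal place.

117.9 ft

Two edge vectors: TP11→TP12 = (330, 223, 9.9), TP11→TP13 = (76, 106, -12.9).
Normal n = (TP11→TP12) × (TP11→TP13) = (-3926.1, 5009.4, 18032).
So ∂z/∂easting = −n_x/n_z = 0.21773 and ∂z/∂northing = −n_y/n_z = −0.27781.
|∇z| = √(a²+b²) = 0.35296, so dip δ = arctan(0.35296) = 19.44°.
True thickness = vertical thickness × cos δ = 125 × cos 19.44° = 117.9 ft.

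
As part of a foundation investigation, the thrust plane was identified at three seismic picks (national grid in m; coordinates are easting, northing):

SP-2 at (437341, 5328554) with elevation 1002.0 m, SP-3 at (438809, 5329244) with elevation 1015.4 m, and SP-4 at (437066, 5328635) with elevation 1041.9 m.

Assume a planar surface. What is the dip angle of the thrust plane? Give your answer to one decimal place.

12.4°

Let the plane be z = a·easting + b·northing + c.
SP-3−SP-2: 1468a + 690b = 13.4;  SP-4−SP-2: −275a + 81b = 39.9.
Solving gives a = −0.08568, b = 0.20171.
Gradient magnitude |∇z| = √(a² + b²) = √(0.00734 + 0.04069) = 0.21915.
True dip = arctan(0.21915) = 12.4°, dipping toward SSE (azimuth ≈ 157°).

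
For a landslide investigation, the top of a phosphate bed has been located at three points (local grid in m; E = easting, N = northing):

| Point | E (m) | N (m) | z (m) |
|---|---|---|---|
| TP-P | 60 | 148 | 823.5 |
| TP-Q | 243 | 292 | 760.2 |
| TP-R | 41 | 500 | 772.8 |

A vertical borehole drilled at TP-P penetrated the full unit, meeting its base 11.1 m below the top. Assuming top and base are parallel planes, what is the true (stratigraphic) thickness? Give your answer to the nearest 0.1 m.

10.7 m

Let the plane be z = a·E + b·N + c.
TP-Q−TP-P: 183a + 144b = −63.3;  TP-R−TP-P: −19a + 352b = −50.7.
Solving gives a = −0.22309, b = −0.15608.
|∇z| = √(a²+b²) = 0.27226, so dip δ = arctan(0.27226) = 15.23°.
True thickness = vertical thickness × cos δ = 11.1 × cos 15.23° = 10.7 m.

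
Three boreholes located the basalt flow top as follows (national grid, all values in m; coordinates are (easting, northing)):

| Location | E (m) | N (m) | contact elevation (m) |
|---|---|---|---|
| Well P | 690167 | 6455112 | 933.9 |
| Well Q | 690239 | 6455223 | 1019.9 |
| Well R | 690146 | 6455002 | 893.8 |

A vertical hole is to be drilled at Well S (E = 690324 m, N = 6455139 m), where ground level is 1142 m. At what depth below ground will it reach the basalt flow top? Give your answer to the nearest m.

Let the plane be z = a·E + b·N + c.
Well Q−Well P: 72a + 111b = 86;  Well R−Well P: −21a − 110b = −40.1.
Solving gives a = 0.89620683, b = 0.19345142.
Then c = 933.9 − a·690167 − b·6455112 = −1866349.08.
At (690324, 6455139): z_contact = 618673.1 + 1248755.8 − 1866349.08 = 1079.8 m.
Depth below ground = 1142 − 1079.8 = 62 m.

62 m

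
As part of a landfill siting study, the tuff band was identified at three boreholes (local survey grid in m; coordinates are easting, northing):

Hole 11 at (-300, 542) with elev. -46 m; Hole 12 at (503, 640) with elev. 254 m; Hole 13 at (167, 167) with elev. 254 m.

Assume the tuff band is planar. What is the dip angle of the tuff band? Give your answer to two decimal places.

Let the plane be z = a·easting + b·northing + c.
Hole 12−Hole 11: 803a + 98b = 300;  Hole 13−Hole 11: 467a − 375b = 300.
Solving gives a = 0.40906, b = −0.29058.
Gradient magnitude |∇z| = √(a² + b²) = √(0.16733 + 0.08444) = 0.50177.
True dip = arctan(0.50177) = 26.65°, dipping toward NW (azimuth ≈ 305°).

26.65°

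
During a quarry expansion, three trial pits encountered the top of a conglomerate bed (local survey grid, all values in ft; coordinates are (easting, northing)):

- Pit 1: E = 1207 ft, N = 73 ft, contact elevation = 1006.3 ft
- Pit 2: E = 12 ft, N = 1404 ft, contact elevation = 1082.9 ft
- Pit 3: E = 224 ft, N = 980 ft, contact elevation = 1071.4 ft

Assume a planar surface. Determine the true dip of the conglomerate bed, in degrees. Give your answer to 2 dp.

Two edge vectors: Pit 1→Pit 2 = (-1195, 1331, 76.6), Pit 1→Pit 3 = (-983, 907, 65.1).
Normal n = (Pit 1→Pit 2) × (Pit 1→Pit 3) = (17171.9, 2496.7, 224508).
So ∂z/∂E = −n_x/n_z = −0.07649 and ∂z/∂N = −n_y/n_z = −0.01112.
Gradient magnitude |∇z| = √(a² + b²) = √(0.00585 + 0.00012) = 0.07729.
True dip = arctan(0.07729) = 4.42°, dipping toward E (azimuth ≈ 082°).

4.42°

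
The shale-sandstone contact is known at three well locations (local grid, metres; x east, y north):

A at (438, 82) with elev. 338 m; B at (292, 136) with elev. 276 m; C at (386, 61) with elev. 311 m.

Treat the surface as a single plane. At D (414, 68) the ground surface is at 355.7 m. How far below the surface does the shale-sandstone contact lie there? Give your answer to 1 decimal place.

30.7 m

Two edge vectors: A→B = (-146, 54, -62), A→C = (-52, -21, -27).
Normal n = (A→B) × (A→C) = (-2760, -718, 5874).
So ∂z/∂x = −n_x/n_z = 0.46987 and ∂z/∂y = −n_y/n_z = 0.12223.
Intercept c from A: 338 − 205.80 − 10.02 = 122.18.
At (414, 68): z_contact = 194.53 + 8.31 + 122.18 = 325.01 m.
Depth below ground = 355.7 − 325.01 = 30.7 m.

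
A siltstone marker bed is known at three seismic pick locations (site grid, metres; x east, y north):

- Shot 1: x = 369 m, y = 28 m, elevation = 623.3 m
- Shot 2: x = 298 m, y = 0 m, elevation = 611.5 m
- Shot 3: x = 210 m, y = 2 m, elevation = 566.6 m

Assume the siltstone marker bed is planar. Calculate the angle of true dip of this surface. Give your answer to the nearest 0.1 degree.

43.8°

Two edge vectors: Shot 1→Shot 2 = (-71, -28, -11.8), Shot 1→Shot 3 = (-159, -26, -56.7).
Normal n = (Shot 1→Shot 2) × (Shot 1→Shot 3) = (1280.8, -2149.5, -2606).
So ∂z/∂x = −n_x/n_z = 0.49148 and ∂z/∂y = −n_y/n_z = −0.82483.
Gradient magnitude |∇z| = √(a² + b²) = √(0.24155 + 0.68034) = 0.96015.
True dip = arctan(0.96015) = 43.8°, dipping toward NNW (azimuth ≈ 329°).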